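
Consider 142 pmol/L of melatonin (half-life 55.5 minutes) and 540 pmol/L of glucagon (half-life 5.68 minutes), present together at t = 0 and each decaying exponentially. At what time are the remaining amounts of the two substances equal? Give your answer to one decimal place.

Set 142·(1/2)^(t/55.5) = 540·(1/2)^(t/5.68).
Taking log₂: log₂(142/540) = t·(1/55.5 − 1/5.68).
log₂(0.26296) = -1.9271; 1/55.5 − 1/5.68 = -0.15804.
t = -1.9271 / -0.15804 ≈ 12.194 minutes.

12.2 minutes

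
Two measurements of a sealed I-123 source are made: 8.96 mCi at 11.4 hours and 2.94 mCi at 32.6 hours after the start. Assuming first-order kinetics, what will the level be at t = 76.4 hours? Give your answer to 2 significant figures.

Over Δt = 32.6 − 11.4 = 21.2 hours, the level fell by a factor of 8.96/2.94 ≈ 3.0476.
n = log₂(3.0476) ≈ 1.6077 half-lives, so t½ = 21.2/1.6077 ≈ 13.187 hours.
From t = 32.6 to t = 76.4: 2.94 × (1/2)^((76.4−32.6)/13.187) ≈ 0.29408 mCi.

0.29 mCi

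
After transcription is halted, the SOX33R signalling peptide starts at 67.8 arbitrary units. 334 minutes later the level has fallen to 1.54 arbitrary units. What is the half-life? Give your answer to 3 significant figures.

61.2 minutes

A/A₀ = 1.54/67.8 ≈ 0.022714.
n = log₂(44.026) ≈ 5.4603 half-lives elapsed in 334 minutes.
t½ = 334/5.4603 ≈ 61.169 minutes.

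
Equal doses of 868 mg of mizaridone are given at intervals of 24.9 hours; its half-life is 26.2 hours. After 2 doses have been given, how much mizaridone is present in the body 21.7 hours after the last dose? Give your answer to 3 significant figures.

742 mg

The 2 doses were given 46.6, 21.7 hours ago.
Total = 868·(1/2)^(46.6/26.2) + 868·(1/2)^(21.7/26.2)
      = 252.99 + 488.87 ≈ 741.86 mg.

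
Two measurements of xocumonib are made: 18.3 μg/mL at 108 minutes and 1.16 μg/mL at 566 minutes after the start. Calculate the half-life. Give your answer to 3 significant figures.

Over Δt = 566 − 108 = 458 minutes, the level fell by a factor of 18.3/1.16 ≈ 15.776.
n = log₂(15.776) ≈ 3.9796 half-lives, so t½ = 458/3.9796 ≈ 115.09 minutes.

115 minutes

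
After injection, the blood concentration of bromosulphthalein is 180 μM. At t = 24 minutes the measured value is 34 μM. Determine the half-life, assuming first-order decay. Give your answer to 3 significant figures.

9.98 minutes

A/A₀ = 34/180 ≈ 0.18889.
n = log₂(5.2941) ≈ 2.4044 half-lives elapsed in 24 minutes.
t½ = 24/2.4044 ≈ 9.9817 minutes.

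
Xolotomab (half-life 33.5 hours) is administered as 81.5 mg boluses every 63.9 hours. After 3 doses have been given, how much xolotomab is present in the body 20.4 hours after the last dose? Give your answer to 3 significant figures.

71.5 mg

The 3 doses were given 148.2, 84.3, 20.4 hours ago.
Total = 81.5·(1/2)^(148.2/33.5) + 81.5·(1/2)^(84.3/33.5) + 81.5·(1/2)^(20.4/33.5)
      = 3.797 + 14.244 + 53.437 ≈ 71.478 mg.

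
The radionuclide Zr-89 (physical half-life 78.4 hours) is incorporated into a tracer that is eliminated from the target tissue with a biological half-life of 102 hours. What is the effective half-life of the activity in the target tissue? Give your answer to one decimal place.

44.3 hours

1/t_eff = 1/t_phys + 1/t_biol = 1/78.4 + 1/102 = 0.022559 per hour.
t_eff = 78.4 × 102 / (78.4 + 102) ≈ 44.328 hours.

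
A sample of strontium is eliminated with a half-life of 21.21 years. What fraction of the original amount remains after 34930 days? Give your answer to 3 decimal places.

0.044

34930 days = 95.6986 years.
n = 95.6986/21.21 ≈ 4.512 half-lives.
Fraction remaining = (1/2)^4.512 ≈ 0.043829.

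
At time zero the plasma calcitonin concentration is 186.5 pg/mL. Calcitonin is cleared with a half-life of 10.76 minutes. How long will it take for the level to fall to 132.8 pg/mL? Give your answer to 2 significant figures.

Fraction remaining = 132.8/186.5 ≈ 0.71206.
n = log₂(186.5/132.8) = ln(1.4044)/ln 2 ≈ 0.48992 half-lives.
t = n × t½ = 0.48992 × 10.76 ≈ 5.2715 minutes.

5.3 minutes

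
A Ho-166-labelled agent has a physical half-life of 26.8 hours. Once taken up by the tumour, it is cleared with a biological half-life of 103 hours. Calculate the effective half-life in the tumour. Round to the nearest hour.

21 hours

1/t_eff = 1/t_phys + 1/t_biol = 1/26.8 + 1/103 = 0.047022 per hour.
t_eff = 26.8 × 103 / (26.8 + 103) ≈ 21.267 hours.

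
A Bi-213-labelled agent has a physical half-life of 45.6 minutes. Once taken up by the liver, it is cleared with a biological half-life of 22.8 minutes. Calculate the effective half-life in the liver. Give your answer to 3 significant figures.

1/t_eff = 1/t_phys + 1/t_biol = 1/45.6 + 1/22.8 = 0.065789 per minute.
t_eff = 45.6 × 22.8 / (45.6 + 22.8) ≈ 15.2 minutes.

15.2 minutes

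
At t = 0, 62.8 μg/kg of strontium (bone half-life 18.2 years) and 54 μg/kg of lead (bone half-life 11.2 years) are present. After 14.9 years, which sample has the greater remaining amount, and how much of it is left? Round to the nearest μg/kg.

strontium, 36 μg/kg

strontium: 62.8 × (1/2)^0.81868 ≈ 35.605 μg/kg.
lead: 54 × (1/2)^1.3304 ≈ 21.474 μg/kg.
Strontium has more remaining, at ≈ 35.605 μg/kg.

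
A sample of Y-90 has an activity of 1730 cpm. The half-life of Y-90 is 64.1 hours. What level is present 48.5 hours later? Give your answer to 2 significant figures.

1000 cpm

Number of half-lives: n = 48.5/64.1 ≈ 0.75663.
Remaining = 1730 × (1/2)^0.75663 = 1730 × 0.59188 ≈ 1023.9 cpm.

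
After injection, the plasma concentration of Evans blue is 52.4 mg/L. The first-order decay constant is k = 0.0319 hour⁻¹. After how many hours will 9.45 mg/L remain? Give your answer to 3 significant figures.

53.7 hours

t½ = ln 2 / k = 0.69315 / 0.0319 ≈ 21.729 hours.
Fraction remaining = 9.45/52.4 ≈ 0.18034.
n = log₂(52.4/9.45) = ln(5.545)/ln 2 ≈ 2.4712 half-lives.
t = n × t½ = 2.4712 × 21.729 ≈ 53.696 hours.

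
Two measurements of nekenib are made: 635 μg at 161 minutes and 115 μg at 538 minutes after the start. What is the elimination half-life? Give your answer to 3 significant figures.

153 minutes

Over Δt = 538 − 161 = 377 minutes, the level fell by a factor of 635/115 ≈ 5.5217.
n = log₂(5.5217) ≈ 2.4651 half-lives, so t½ = 377/2.4651 ≈ 152.93 minutes.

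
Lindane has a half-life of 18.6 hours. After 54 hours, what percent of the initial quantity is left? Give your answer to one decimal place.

n = 54/18.6 ≈ 2.9032 half-lives.
Fraction remaining = (1/2)^2.9032 ≈ 0.13367, i.e. 13.367%.

13.4%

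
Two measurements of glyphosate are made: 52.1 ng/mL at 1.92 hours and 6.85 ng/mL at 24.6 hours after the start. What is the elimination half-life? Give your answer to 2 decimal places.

Over Δt = 24.6 − 1.92 = 22.68 hours, the level fell by a factor of 52.1/6.85 ≈ 7.6058.
n = log₂(7.6058) ≈ 2.9271 half-lives, so t½ = 22.68/2.9271 ≈ 7.7483 hours.

7.75 hours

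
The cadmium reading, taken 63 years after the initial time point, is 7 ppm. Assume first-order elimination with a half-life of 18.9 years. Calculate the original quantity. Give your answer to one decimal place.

Number of half-lives elapsed: n = 63/18.9 ≈ 3.3333.
A₀ = A × 2^n = 7 × 2^3.3333 = 7 × 10.079 ≈ 70.556 ppm.

70.6 ppm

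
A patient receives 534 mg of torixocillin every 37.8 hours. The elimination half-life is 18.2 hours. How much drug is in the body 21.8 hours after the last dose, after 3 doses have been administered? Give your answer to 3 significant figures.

The 3 doses were given 97.4, 59.6, 21.8 hours ago.
Total = 534·(1/2)^(97.4/18.2) + 534·(1/2)^(59.6/18.2) + 534·(1/2)^(21.8/18.2)
      = 13.078 + 55.176 + 232.79 ≈ 301.05 mg.

301 mg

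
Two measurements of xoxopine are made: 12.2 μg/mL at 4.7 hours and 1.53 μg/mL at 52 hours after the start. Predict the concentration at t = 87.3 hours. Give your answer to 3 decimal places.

Over Δt = 52 − 4.7 = 47.3 hours, the level fell by a factor of 12.2/1.53 ≈ 7.9739.
n = log₂(7.9739) ≈ 2.9953 half-lives, so t½ = 47.3/2.9953 ≈ 15.792 hours.
From t = 52 to t = 87.3: 1.53 × (1/2)^((87.3−52)/15.792) ≈ 0.32492 μg/mL.

0.325 μg/mL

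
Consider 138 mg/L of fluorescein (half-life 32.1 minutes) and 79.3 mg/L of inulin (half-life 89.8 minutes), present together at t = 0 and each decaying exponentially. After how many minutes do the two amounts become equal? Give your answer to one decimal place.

39.9 minutes

Set 138·(1/2)^(t/32.1) = 79.3·(1/2)^(t/89.8).
Taking log₂: log₂(138/79.3) = t·(1/32.1 − 1/89.8).
log₂(1.7402) = 0.79928; 1/32.1 − 1/89.8 = 0.020017.
t = 0.79928 / 0.020017 ≈ 39.93 minutes.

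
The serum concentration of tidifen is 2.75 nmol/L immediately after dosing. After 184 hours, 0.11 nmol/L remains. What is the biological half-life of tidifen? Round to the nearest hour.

40 hours

A/A₀ = 0.11/2.75 ≈ 0.04.
n = log₂(25) ≈ 4.6439 half-lives elapsed in 184 hours.
t½ = 184/4.6439 ≈ 39.622 hours.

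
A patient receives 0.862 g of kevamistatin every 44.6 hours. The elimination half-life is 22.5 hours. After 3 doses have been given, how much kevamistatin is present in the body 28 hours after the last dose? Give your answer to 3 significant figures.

0.479 g

The 3 doses were given 117.2, 72.6, 28 hours ago.
Total = 0.862·(1/2)^(117.2/22.5) + 0.862·(1/2)^(72.6/22.5) + 0.862·(1/2)^(28/22.5)
      = 0.023306 + 0.092084 + 0.36382 ≈ 0.47922 g.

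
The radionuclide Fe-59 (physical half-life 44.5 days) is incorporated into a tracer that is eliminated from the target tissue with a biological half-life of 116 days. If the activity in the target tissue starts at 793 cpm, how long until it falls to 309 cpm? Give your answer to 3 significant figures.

43.7 days

1/t_eff = 1/t_phys + 1/t_biol = 1/44.5 + 1/116 = 0.031093 per day.
t_eff = 44.5 × 116 / (44.5 + 116) ≈ 32.162 days.
n = log₂(793/309) ≈ 1.3597; t = 1.3597 × 32.162 ≈ 43.731 days.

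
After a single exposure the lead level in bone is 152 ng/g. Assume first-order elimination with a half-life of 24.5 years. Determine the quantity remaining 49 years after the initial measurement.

38 ng/g

Elapsed time is 2 half-lives (49/24.5).
Each half-life halves the amount: 152 × (1/2)^2 = 152/4 = 38 ng/g.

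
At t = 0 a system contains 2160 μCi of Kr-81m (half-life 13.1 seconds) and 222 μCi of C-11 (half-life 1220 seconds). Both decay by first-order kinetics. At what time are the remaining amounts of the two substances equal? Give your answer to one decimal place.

43.5 seconds

Set 2160·(1/2)^(t/13.1) = 222·(1/2)^(t/1220).
Taking log₂: log₂(2160/222) = t·(1/13.1 − 1/1220).
log₂(9.7297) = 3.2824; 1/13.1 − 1/1220 = 0.075516.
t = 3.2824 / 0.075516 ≈ 43.466 seconds.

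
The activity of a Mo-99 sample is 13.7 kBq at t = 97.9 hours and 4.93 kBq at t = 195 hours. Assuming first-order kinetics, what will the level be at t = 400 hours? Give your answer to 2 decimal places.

0.57 kBq

Over Δt = 195 − 97.9 = 97.1 hours, the level fell by a factor of 13.7/4.93 ≈ 2.7789.
n = log₂(2.7789) ≈ 1.4745 half-lives, so t½ = 97.1/1.4745 ≈ 65.852 hours.
From t = 195 to t = 400: 4.93 × (1/2)^((400−195)/65.852) ≈ 0.56981 kBq.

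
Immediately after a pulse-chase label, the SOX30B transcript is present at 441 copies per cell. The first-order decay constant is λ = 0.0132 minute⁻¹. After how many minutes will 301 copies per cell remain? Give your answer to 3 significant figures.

t½ = ln 2 / λ = 0.69315 / 0.0132 ≈ 52.511 minutes.
Fraction remaining = 301/441 ≈ 0.68254.
n = log₂(441/301) = ln(1.4651)/ln 2 ≈ 0.55102 half-lives.
t = n × t½ = 0.55102 × 52.511 ≈ 28.934 minutes.

28.9 minutes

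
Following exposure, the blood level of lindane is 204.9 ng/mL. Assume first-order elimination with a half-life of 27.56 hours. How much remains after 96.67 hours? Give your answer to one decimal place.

Number of half-lives: n = 96.67/27.56 ≈ 3.5076.
Remaining = 204.9 × (1/2)^3.5076 = 204.9 × 0.087923 ≈ 18.015 ng/mL.

18.0 ng/mL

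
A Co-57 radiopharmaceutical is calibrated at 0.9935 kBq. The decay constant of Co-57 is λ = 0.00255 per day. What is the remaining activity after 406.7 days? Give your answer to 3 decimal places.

t½ = ln 2 / λ = 0.69315 / 0.00255 ≈ 271.82 days.
Number of half-lives: n = 406.7/271.82 ≈ 1.4962.
Remaining = 0.9935 × (1/2)^1.4962 = 0.9935 × 0.35449 ≈ 0.35218 kBq.

0.352 kBq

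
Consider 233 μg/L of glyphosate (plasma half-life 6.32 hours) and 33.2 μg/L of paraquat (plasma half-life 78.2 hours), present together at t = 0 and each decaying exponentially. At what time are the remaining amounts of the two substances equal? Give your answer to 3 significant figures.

19.3 hours

Set 233·(1/2)^(t/6.32) = 33.2·(1/2)^(t/78.2).
Taking log₂: log₂(233/33.2) = t·(1/6.32 − 1/78.2).
log₂(7.0181) = 2.8111; 1/6.32 − 1/78.2 = 0.14544.
t = 2.8111 / 0.14544 ≈ 19.328 hours.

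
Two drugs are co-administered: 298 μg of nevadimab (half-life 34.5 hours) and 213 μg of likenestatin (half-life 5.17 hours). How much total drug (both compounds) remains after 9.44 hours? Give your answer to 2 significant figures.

310 μg

nevadimab: 298 × (1/2)^(9.44/34.5) = 298 × (1/2)^0.27362 ≈ 246.52 μg.
likenestatin: 213 × (1/2)^(9.44/5.17) = 213 × (1/2)^1.8259 ≈ 60.079 μg.
Total = 246.52 + 60.079 ≈ 306.6 μg.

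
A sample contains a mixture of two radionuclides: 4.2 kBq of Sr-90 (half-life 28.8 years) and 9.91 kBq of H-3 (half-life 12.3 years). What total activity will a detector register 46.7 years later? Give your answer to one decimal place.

2.1 kBq

Sr-90: 4.2 × (1/2)^(46.7/28.8) = 4.2 × (1/2)^1.6215 ≈ 1.365 kBq.
H-3: 9.91 × (1/2)^(46.7/12.3) = 9.91 × (1/2)^3.7967 ≈ 0.71308 kBq.
Total = 1.365 + 0.71308 ≈ 2.078 kBq.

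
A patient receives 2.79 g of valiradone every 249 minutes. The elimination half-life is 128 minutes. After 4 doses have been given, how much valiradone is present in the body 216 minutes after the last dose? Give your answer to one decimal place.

The 4 doses were given 963, 714, 465, 216 minutes ago.
Total = 2.79·(1/2)^(963/128) + 2.79·(1/2)^(714/128) + 2.79·(1/2)^(465/128) + 2.79·(1/2)^(216/128)
      = 0.015164 + 0.058401 + 0.22492 + 0.8662 ≈ 1.1647 g.

1.2 g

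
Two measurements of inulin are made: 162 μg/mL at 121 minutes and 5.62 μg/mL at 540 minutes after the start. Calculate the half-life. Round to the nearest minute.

Over Δt = 540 − 121 = 419 minutes, the level fell by a factor of 162/5.62 ≈ 28.826.
n = log₂(28.826) ≈ 4.8493 half-lives, so t½ = 419/4.8493 ≈ 86.405 minutes.

86 minutes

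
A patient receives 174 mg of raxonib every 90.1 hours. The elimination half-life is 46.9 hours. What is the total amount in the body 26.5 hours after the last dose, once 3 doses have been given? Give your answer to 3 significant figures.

157 mg

The 3 doses were given 206.7, 116.6, 26.5 hours ago.
Total = 174·(1/2)^(206.7/46.9) + 174·(1/2)^(116.6/46.9) + 174·(1/2)^(26.5/46.9)
      = 8.2004 + 31.056 + 117.61 ≈ 156.87 mg.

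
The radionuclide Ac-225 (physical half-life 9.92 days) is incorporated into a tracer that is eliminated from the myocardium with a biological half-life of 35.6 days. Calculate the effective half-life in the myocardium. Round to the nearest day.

1/t_eff = 1/t_phys + 1/t_biol = 1/9.92 + 1/35.6 = 0.1289 per day.
t_eff = 9.92 × 35.6 / (9.92 + 35.6) ≈ 7.7582 days.

8 days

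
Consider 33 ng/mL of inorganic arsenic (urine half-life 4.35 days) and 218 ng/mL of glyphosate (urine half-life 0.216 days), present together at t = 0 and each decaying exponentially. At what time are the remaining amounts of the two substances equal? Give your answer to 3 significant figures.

0.619 days

Set 33·(1/2)^(t/4.35) = 218·(1/2)^(t/0.216).
Taking log₂: log₂(33/218) = t·(1/4.35 − 1/0.216).
log₂(0.15138) = -2.7238; 1/4.35 − 1/0.216 = -4.3997.
t = -2.7238 / -4.3997 ≈ 0.61908 days.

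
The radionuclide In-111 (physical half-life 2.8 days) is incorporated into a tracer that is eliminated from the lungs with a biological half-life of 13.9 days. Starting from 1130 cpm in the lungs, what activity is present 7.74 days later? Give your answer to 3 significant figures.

1/t_eff = 1/t_phys + 1/t_biol = 1/2.8 + 1/13.9 = 0.42909 per day.
t_eff = 2.8 × 13.9 / (2.8 + 13.9) ≈ 2.3305 days.
Remaining = 1130 × (1/2)^(7.74/2.3305) = 1130 × (1/2)^3.3211 ≈ 113.06 cpm.

113 cpm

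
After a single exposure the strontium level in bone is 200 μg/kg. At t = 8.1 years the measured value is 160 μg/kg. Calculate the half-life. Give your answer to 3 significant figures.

A/A₀ = 160/200 ≈ 0.8.
n = log₂(1.25) ≈ 0.32193 half-lives elapsed in 8.1 years.
t½ = 8.1/0.32193 ≈ 25.161 years.

25.2 years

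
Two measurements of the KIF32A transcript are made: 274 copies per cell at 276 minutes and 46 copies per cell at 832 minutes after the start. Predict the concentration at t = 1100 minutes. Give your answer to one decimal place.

Over Δt = 832 − 276 = 556 minutes, the level fell by a factor of 274/46 ≈ 5.9565.
n = log₂(5.9565) ≈ 2.5745 half-lives, so t½ = 556/2.5745 ≈ 215.97 minutes.
From t = 832 to t = 1100: 46 × (1/2)^((1100−832)/215.97) ≈ 19.463 copies per cell.

19.5 copies per cell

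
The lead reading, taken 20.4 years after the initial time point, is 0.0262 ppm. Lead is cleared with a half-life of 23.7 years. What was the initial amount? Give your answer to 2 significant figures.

0.048 ppm

Number of half-lives elapsed: n = 20.4/23.7 ≈ 0.86076.
A₀ = A × 2^n = 0.0262 × 2^0.86076 = 0.0262 × 1.816 ≈ 0.047579 ppm.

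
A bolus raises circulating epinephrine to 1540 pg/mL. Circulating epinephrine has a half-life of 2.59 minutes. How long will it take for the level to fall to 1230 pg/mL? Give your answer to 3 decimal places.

0.840 minutes

Fraction remaining = 1230/1540 ≈ 0.7987.
n = log₂(1540/1230) = ln(1.252)/ln 2 ≈ 0.32427 half-lives.
t = n × t½ = 0.32427 × 2.59 ≈ 0.83986 minutes.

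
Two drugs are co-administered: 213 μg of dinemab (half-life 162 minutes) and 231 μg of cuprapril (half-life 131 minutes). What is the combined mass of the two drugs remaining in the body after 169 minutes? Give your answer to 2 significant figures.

200 μg

dinemab: 213 × (1/2)^(169/162) = 213 × (1/2)^1.0432 ≈ 103.36 μg.
cuprapril: 231 × (1/2)^(169/131) = 231 × (1/2)^1.2901 ≈ 94.463 μg.
Total = 103.36 + 94.463 ≈ 197.82 μg.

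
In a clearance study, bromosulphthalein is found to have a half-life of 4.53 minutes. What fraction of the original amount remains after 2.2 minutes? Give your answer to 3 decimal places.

0.714

n = 2.2/4.53 ≈ 0.48565 half-lives.
Fraction remaining = (1/2)^0.48565 ≈ 0.71417.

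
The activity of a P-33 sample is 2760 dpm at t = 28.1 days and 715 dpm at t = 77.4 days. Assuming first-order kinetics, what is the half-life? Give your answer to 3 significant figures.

Over Δt = 77.4 − 28.1 = 49.3 days, the level fell by a factor of 2760/715 ≈ 3.8601.
n = log₂(3.8601) ≈ 1.9487 half-lives, so t½ = 49.3/1.9487 ≈ 25.3 days.

25.3 days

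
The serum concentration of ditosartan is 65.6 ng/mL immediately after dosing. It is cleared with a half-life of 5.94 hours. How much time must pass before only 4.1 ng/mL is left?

4.1/65.6 = 1/16, so 4 half-lives have elapsed.
t = 4 × 5.94 = 23.76 hours.

23.76 hours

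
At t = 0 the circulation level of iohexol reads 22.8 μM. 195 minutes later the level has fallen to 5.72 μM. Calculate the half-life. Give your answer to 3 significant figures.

97.7 minutes

A/A₀ = 5.72/22.8 ≈ 0.25088.
n = log₂(3.986) ≈ 1.9949 half-lives elapsed in 195 minutes.
t½ = 195/1.9949 ≈ 97.747 minutes.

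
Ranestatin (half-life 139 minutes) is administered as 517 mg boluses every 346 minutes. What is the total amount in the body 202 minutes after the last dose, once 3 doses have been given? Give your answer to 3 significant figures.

The 3 doses were given 894, 548, 202 minutes ago.
Total = 517·(1/2)^(894/139) + 517·(1/2)^(548/139) + 517·(1/2)^(202/139)
      = 5.9892 + 33.628 + 188.81 ≈ 228.43 mg.

228 mg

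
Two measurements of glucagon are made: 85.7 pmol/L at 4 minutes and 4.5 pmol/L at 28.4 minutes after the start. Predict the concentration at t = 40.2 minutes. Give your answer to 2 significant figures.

Over Δt = 28.4 − 4 = 24.4 minutes, the level fell by a factor of 85.7/4.5 ≈ 19.044.
n = log₂(19.044) ≈ 4.2513 half-lives, so t½ = 24.4/4.2513 ≈ 5.7394 minutes.
From t = 28.4 to t = 40.2: 4.5 × (1/2)^((40.2−28.4)/5.7394) ≈ 1.0822 pmol/L.

1.1 pmol/L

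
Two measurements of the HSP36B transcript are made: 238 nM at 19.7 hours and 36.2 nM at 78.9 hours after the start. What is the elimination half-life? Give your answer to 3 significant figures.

21.8 hours

Over Δt = 78.9 − 19.7 = 59.2 hours, the level fell by a factor of 238/36.2 ≈ 6.5746.
n = log₂(6.5746) ≈ 2.7169 half-lives, so t½ = 59.2/2.7169 ≈ 21.79 hours.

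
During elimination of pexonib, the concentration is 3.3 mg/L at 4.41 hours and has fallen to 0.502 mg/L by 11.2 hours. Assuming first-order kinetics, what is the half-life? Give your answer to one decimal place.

Over Δt = 11.2 − 4.41 = 6.79 hours, the level fell by a factor of 3.3/0.502 ≈ 6.5737.
n = log₂(6.5737) ≈ 2.7167 half-lives, so t½ = 6.79/2.7167 ≈ 2.4993 hours.

2.5 hours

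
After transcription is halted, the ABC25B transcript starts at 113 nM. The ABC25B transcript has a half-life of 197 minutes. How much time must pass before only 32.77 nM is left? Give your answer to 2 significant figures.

350 minutes

Fraction remaining = 32.77/113 ≈ 0.29.
n = log₂(113/32.77) = ln(3.4483)/ln 2 ≈ 1.7859 half-lives.
t = n × t½ = 1.7859 × 197 ≈ 351.82 minutes.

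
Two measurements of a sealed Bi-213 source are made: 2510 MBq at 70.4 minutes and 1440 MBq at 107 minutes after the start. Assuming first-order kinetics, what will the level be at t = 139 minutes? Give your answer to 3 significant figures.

Over Δt = 107 − 70.4 = 36.6 minutes, the level fell by a factor of 2510/1440 ≈ 1.7431.
n = log₂(1.7431) ≈ 0.80162 half-lives, so t½ = 36.6/0.80162 ≈ 45.658 minutes.
From t = 107 to t = 139: 1440 × (1/2)^((139−107)/45.658) ≈ 885.89 MBq.

886 MBq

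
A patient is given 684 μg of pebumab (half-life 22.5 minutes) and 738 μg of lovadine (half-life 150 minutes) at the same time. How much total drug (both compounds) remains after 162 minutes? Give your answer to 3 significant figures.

354 μg

pebumab: 684 × (1/2)^(162/22.5) = 684 × (1/2)^7.2 ≈ 4.652 μg.
lovadine: 738 × (1/2)^(162/150) = 738 × (1/2)^1.08 ≈ 349.1 μg.
Total = 4.652 + 349.1 ≈ 353.75 μg.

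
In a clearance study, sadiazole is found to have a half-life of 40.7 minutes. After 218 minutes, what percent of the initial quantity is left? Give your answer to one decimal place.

2.4%

n = 218/40.7 ≈ 5.3563 half-lives.
Fraction remaining = (1/2)^5.3563 ≈ 0.024412, i.e. 2.4412%.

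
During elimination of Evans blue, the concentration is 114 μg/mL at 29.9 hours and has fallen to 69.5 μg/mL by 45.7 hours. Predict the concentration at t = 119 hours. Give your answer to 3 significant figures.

7.00 μg/mL

Over Δt = 45.7 − 29.9 = 15.8 hours, the level fell by a factor of 114/69.5 ≈ 1.6403.
n = log₂(1.6403) ≈ 0.71395 half-lives, so t½ = 15.8/0.71395 ≈ 22.13 hours.
From t = 45.7 to t = 119: 69.5 × (1/2)^((119−45.7)/22.13) ≈ 6.9971 μg/mL.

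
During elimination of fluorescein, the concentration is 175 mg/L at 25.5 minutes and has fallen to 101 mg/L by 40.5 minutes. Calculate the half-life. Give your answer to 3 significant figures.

18.9 minutes

Over Δt = 40.5 − 25.5 = 15 minutes, the level fell by a factor of 175/101 ≈ 1.7327.
n = log₂(1.7327) ≈ 0.793 half-lives, so t½ = 15/0.793 ≈ 18.916 minutes.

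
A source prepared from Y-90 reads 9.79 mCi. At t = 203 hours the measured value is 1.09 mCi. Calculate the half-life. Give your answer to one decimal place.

A/A₀ = 1.09/9.79 ≈ 0.11134.
n = log₂(8.9817) ≈ 3.167 half-lives elapsed in 203 hours.
t½ = 203/3.167 ≈ 64.099 hours.

64.1 hours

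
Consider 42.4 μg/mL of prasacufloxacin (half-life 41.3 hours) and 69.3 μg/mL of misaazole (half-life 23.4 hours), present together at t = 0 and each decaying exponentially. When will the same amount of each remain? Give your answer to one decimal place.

38.3 hours

Set 42.4·(1/2)^(t/41.3) = 69.3·(1/2)^(t/23.4).
Taking log₂: log₂(42.4/69.3) = t·(1/41.3 − 1/23.4).
log₂(0.61183) = -0.70879; 1/41.3 − 1/23.4 = -0.018522.
t = -0.70879 / -0.018522 ≈ 38.268 hours.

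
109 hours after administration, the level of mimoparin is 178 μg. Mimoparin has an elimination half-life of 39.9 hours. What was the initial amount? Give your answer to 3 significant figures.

Number of half-lives elapsed: n = 109/39.9 ≈ 2.7318.
A₀ = A × 2^n = 178 × 2^2.7318 = 178 × 6.643 ≈ 1182.4 μg.

1180 μg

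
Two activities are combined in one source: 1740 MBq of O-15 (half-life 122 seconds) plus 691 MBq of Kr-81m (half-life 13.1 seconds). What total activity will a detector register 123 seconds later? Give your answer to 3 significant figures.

866 MBq

O-15: 1740 × (1/2)^(123/122) = 1740 × (1/2)^1.0082 ≈ 865.07 MBq.
Kr-81m: 691 × (1/2)^(123/13.1) = 691 × (1/2)^9.3893 ≈ 1.0304 MBq.
Total = 865.07 + 1.0304 ≈ 866.1 MBq.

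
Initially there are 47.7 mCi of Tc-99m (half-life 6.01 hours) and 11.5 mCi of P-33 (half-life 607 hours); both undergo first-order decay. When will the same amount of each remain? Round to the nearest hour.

Set 47.7·(1/2)^(t/6.01) = 11.5·(1/2)^(t/607).
Taking log₂: log₂(47.7/11.5) = t·(1/6.01 − 1/607).
log₂(4.1478) = 2.0524; 1/6.01 − 1/607 = 0.16474.
t = 2.0524 / 0.16474 ≈ 12.458 hours.

12 hours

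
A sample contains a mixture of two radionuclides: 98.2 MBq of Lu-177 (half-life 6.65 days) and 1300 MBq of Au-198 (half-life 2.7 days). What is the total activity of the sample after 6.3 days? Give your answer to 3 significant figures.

Lu-177: 98.2 × (1/2)^(6.3/6.65) = 98.2 × (1/2)^0.94737 ≈ 50.924 MBq.
Au-198: 1300 × (1/2)^(6.3/2.7) = 1300 × (1/2)^2.3333 ≈ 257.95 MBq.
Total = 50.924 + 257.95 ≈ 308.88 MBq.

309 MBq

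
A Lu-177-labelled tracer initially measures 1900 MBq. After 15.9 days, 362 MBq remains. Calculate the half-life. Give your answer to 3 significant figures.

6.65 days

A/A₀ = 362/1900 ≈ 0.19053.
n = log₂(5.2486) ≈ 2.3919 half-lives elapsed in 15.9 days.
t½ = 15.9/2.3919 ≈ 6.6473 days.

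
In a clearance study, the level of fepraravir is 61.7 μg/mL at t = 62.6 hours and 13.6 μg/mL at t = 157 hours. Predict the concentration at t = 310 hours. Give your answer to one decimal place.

1.2 μg/mL

Over Δt = 157 − 62.6 = 94.4 hours, the level fell by a factor of 61.7/13.6 ≈ 4.5368.
n = log₂(4.5368) ≈ 2.1817 half-lives, so t½ = 94.4/2.1817 ≈ 43.27 hours.
From t = 157 to t = 310: 13.6 × (1/2)^((310−157)/43.27) ≈ 1.1725 μg/mL.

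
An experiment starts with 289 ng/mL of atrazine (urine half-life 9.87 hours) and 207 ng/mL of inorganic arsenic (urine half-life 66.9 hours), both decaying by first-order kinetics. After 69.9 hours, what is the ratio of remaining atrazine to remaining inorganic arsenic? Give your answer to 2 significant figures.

atrazine: 289 × (1/2)^(69.9/9.87) = 289 × (1/2)^7.0821 ≈ 2.133 ng/mL.
inorganic arsenic: 207 × (1/2)^(69.9/66.9) = 207 × (1/2)^1.0448 ≈ 100.33 ng/mL.
Ratio ≈ 2.133 / 100.33 ≈ 0.021259.

0.021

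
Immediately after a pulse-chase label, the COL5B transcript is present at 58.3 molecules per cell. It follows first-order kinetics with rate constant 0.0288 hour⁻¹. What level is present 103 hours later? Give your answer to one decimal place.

t½ = ln 2 / k = 0.69315 / 0.0288 ≈ 24.068 hours.
Number of half-lives: n = 103/24.068 ≈ 4.2796.
Remaining = 58.3 × (1/2)^4.2796 = 58.3 × 0.051488 ≈ 3.0018 molecules per cell.

3.0 molecules per cell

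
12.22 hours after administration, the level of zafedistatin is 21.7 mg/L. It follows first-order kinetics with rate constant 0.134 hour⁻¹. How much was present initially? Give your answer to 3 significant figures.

112 mg/L

t½ = ln 2 / λ = 0.69315 / 0.134 ≈ 5.1727 hours.
Number of half-lives elapsed: n = 12.22/5.1727 ≈ 2.3624.
A₀ = A × 2^n = 21.7 × 2^2.3624 = 21.7 × 5.1422 ≈ 111.59 mg/L.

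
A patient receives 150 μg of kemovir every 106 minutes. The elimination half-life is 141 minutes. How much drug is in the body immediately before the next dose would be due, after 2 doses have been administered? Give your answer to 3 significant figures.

The 2 doses were given 212, 106 minutes ago.
Total = 150·(1/2)^(212/141) + 150·(1/2)^(106/141)
      = 52.903 + 89.081 ≈ 141.98 μg.

142 μg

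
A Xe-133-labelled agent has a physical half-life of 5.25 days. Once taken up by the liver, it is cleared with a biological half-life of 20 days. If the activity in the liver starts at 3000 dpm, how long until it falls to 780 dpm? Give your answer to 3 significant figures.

1/t_eff = 1/t_phys + 1/t_biol = 1/5.25 + 1/20 = 0.24048 per day.
t_eff = 5.25 × 20 / (5.25 + 20) ≈ 4.1584 days.
n = log₂(3000/780) ≈ 1.9434; t = 1.9434 × 4.1584 ≈ 8.0815 days.

8.08 days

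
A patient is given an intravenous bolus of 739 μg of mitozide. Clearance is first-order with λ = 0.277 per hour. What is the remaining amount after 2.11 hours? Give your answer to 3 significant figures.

412 μg

t½ = ln 2 / λ = 0.69315 / 0.277 ≈ 2.5023 hours.
Number of half-lives: n = 2.11/2.5023 ≈ 0.84321.
Remaining = 739 × (1/2)^0.84321 = 739 × 0.5574 ≈ 411.92 μg.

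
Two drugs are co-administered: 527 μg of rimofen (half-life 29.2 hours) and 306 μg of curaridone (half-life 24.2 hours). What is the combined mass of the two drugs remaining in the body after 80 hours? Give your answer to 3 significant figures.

110 μg

rimofen: 527 × (1/2)^(80/29.2) = 527 × (1/2)^2.7397 ≈ 78.899 μg.
curaridone: 306 × (1/2)^(80/24.2) = 306 × (1/2)^3.3058 ≈ 30.944 μg.
Total = 78.899 + 30.944 ≈ 109.84 μg.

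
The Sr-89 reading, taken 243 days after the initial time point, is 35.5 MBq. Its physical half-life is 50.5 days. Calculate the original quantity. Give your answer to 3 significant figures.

997 MBq

Number of half-lives elapsed: n = 243/50.5 ≈ 4.8119.
A₀ = A × 2^n = 35.5 × 2^4.8119 = 35.5 × 28.088 ≈ 997.12 MBq.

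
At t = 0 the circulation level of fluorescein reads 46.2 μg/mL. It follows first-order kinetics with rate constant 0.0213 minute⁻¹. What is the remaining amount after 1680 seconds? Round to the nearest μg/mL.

t½ = ln 2 / λ = 0.69315 / 0.0213 ≈ 32.542 minutes.
Convert the elapsed time: 1680 seconds = 28 minutes.
Number of half-lives: n = 28/32.542 ≈ 0.86042.
Remaining = 46.2 × (1/2)^0.86042 = 46.2 × 0.55079 ≈ 25.447 μg/mL.

25 μg/mL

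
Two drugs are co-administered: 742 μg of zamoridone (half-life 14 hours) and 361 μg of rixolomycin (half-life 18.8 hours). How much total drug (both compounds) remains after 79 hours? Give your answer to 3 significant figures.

34.5 μg

zamoridone: 742 × (1/2)^(79/14) = 742 × (1/2)^5.6429 ≈ 14.85 μg.
rixolomycin: 361 × (1/2)^(79/18.8) = 361 × (1/2)^4.2021 ≈ 19.613 μg.
Total = 14.85 + 19.613 ≈ 34.463 μg.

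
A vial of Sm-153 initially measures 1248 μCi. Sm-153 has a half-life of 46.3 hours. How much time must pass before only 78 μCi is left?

78/1248 = 1/16, so 4 half-lives have elapsed.
t = 4 × 46.3 = 185.2 hours.

185.2 hours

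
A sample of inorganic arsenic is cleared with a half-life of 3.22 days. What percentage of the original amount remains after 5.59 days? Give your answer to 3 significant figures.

30.0%

n = 5.59/3.22 ≈ 1.736 half-lives.
Fraction remaining = (1/2)^1.736 ≈ 0.3002, i.e. 30.02%.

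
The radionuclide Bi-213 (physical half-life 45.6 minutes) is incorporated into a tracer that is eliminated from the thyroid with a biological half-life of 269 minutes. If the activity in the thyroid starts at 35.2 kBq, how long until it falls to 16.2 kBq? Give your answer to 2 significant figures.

44 minutes

1/t_eff = 1/t_phys + 1/t_biol = 1/45.6 + 1/269 = 0.025647 per minute.
t_eff = 45.6 × 269 / (45.6 + 269) ≈ 38.99 minutes.
n = log₂(35.2/16.2) ≈ 1.1196; t = 1.1196 × 38.99 ≈ 43.653 minutes.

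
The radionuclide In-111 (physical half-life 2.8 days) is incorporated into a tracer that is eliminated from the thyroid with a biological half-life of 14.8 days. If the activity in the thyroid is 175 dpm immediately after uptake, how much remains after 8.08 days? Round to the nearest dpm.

1/t_eff = 1/t_phys + 1/t_biol = 1/2.8 + 1/14.8 = 0.42471 per day.
t_eff = 2.8 × 14.8 / (2.8 + 14.8) ≈ 2.3545 days.
Remaining = 175 × (1/2)^(8.08/2.3545) = 175 × (1/2)^3.4317 ≈ 16.218 dpm.

16 dpm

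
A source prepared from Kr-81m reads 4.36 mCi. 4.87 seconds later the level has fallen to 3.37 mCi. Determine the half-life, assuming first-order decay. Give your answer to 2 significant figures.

A/A₀ = 3.37/4.36 ≈ 0.77294.
n = log₂(1.2938) ≈ 0.37158 half-lives elapsed in 4.87 seconds.
t½ = 4.87/0.37158 ≈ 13.106 seconds.

13 seconds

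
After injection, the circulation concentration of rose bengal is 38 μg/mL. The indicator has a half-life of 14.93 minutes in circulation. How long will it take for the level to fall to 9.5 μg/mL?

9.5/38 = 1/4, so 2 half-lives have elapsed.
t = 2 × 14.93 = 29.86 minutes.

29.86 minutes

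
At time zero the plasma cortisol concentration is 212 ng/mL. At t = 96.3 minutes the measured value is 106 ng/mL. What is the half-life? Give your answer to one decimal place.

96.3 minutes

A/A₀ = 106/212 ≈ 0.5.
n = log₂(2) ≈ 1 half-life elapsed in 96.3 minutes.
t½ = 96.3/1 ≈ 96.3 minutes.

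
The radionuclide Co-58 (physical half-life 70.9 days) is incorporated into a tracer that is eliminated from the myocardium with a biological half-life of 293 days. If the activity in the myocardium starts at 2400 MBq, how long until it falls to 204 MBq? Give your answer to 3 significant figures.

1/t_eff = 1/t_phys + 1/t_biol = 1/70.9 + 1/293 = 0.017517 per day.
t_eff = 70.9 × 293 / (70.9 + 293) ≈ 57.086 days.
n = log₂(2400/204) ≈ 3.5564; t = 3.5564 × 57.086 ≈ 203.02 days.

203 days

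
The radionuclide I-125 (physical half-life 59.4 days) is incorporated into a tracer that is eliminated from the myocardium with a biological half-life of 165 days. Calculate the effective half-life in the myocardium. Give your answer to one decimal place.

43.7 days

1/t_eff = 1/t_phys + 1/t_biol = 1/59.4 + 1/165 = 0.022896 per day.
t_eff = 59.4 × 165 / (59.4 + 165) ≈ 43.676 days.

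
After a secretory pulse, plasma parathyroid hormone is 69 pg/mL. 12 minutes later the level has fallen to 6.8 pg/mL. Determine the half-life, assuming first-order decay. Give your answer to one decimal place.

A/A₀ = 6.8/69 ≈ 0.098551.
n = log₂(10.147) ≈ 3.343 half-lives elapsed in 12 minutes.
t½ = 12/3.343 ≈ 3.5896 minutes.

3.6 minutes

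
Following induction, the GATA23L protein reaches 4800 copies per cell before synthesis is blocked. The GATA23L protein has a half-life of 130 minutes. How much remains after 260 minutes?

1200 copies per cell

Elapsed time is 2 half-lives (260/130).
Each half-life halves the amount: 4800 × (1/2)^2 = 4800/4 = 1200 copies per cell.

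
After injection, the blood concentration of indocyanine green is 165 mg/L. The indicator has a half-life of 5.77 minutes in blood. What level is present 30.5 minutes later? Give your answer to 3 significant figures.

4.23 mg/L

Number of half-lives: n = 30.5/5.77 ≈ 5.286.
Remaining = 165 × (1/2)^5.286 = 165 × 0.025631 ≈ 4.2291 mg/L.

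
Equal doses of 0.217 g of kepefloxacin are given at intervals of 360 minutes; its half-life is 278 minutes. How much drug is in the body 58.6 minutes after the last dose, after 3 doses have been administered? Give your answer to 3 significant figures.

The 3 doses were given 778.6, 418.6, 58.6 minutes ago.
Total = 0.217·(1/2)^(778.6/278) + 0.217·(1/2)^(418.6/278) + 0.217·(1/2)^(58.6/278)
      = 0.031143 + 0.076416 + 0.1875 ≈ 0.29506 g.

0.295 g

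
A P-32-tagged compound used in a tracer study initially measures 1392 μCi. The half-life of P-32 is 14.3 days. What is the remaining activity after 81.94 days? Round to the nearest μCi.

26 μCi

Number of half-lives: n = 81.94/14.3 ≈ 5.7301.
Remaining = 1392 × (1/2)^5.7301 = 1392 × 0.01884 ≈ 26.225 μCi.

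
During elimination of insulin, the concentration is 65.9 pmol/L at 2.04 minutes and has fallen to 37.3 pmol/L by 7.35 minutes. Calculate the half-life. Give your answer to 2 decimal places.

Over Δt = 7.35 − 2.04 = 5.31 minutes, the level fell by a factor of 65.9/37.3 ≈ 1.7668.
n = log₂(1.7668) ≈ 0.8211 half-lives, so t½ = 5.31/0.8211 ≈ 6.4669 minutes.

6.47 minutes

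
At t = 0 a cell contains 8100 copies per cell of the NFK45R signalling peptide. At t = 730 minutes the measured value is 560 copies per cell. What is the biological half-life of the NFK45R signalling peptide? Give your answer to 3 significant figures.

A/A₀ = 560/8100 ≈ 0.069136.
n = log₂(14.464) ≈ 3.8544 half-lives elapsed in 730 minutes.
t½ = 730/3.8544 ≈ 189.39 minutes.

189 minutes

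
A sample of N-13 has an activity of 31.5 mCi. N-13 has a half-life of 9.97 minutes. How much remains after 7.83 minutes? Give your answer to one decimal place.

Number of half-lives: n = 7.83/9.97 ≈ 0.78536.
Remaining = 31.5 × (1/2)^0.78536 = 31.5 × 0.58021 ≈ 18.277 mCi.

18.3 mCi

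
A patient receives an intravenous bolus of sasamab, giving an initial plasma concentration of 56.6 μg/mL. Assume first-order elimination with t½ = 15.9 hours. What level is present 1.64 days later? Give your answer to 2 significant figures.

Convert the elapsed time: 1.64 days = 39.36 hours.
Number of half-lives: n = 39.36/15.9 ≈ 2.4755.
Remaining = 56.6 × (1/2)^2.4755 = 56.6 × 0.17981 ≈ 10.177 μg/mL.

10 μg/mL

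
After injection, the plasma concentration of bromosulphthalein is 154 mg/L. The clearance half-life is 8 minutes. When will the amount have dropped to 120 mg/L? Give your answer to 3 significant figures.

Fraction remaining = 120/154 ≈ 0.77922.
n = log₂(154/120) = ln(1.2833)/ln 2 ≈ 0.3599 half-lives.
t = n × t½ = 0.3599 × 8 ≈ 2.8792 minutes.

2.88 minutes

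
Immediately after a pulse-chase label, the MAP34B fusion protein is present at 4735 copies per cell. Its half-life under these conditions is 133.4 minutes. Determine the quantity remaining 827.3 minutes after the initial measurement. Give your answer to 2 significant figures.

64 copies per cell

Number of half-lives: n = 827.3/133.4 ≈ 6.2016.
Remaining = 4735 × (1/2)^6.2016 = 4735 × 0.013587 ≈ 64.334 copies per cell.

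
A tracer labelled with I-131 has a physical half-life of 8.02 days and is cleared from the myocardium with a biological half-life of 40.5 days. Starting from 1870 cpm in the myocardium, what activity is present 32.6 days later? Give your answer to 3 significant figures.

1/t_eff = 1/t_phys + 1/t_biol = 1/8.02 + 1/40.5 = 0.14938 per day.
t_eff = 8.02 × 40.5 / (8.02 + 40.5) ≈ 6.6944 days.
Remaining = 1870 × (1/2)^(32.6/6.6944) = 1870 × (1/2)^4.8698 ≈ 63.958 cpm.

64.0 cpm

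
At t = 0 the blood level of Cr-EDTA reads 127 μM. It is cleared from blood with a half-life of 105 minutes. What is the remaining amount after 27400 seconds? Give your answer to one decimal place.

6.2 μM

Convert the elapsed time: 27400 seconds = 456.667 minutes.
Number of half-lives: n = 456.667/105 ≈ 4.3492.
Remaining = 127 × (1/2)^4.3492 = 127 × 0.049063 ≈ 6.2311 μM.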